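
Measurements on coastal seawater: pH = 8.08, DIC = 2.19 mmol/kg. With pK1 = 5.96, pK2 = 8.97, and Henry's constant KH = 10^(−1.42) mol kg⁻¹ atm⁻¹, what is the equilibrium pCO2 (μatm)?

pCO2 = 385 μatm

α₀ = 1 / (1 + K1/[H⁺] + K1K2/[H⁺]²) = 1 / (1 + 10^+2.12 + 10^+1.23)
   = 1 / (1 + 131.83 + 16.982) = 1/149.81 = 0.006675
[CO2*] = α₀ × DIC = 0.006675 × 2.19 = 0.01462 mmol/kg = 14.62 μmol/kg
pCO2 = [CO2*]/KH = 1.462×10^-5 / 3.802×10^-2 = 385 μatm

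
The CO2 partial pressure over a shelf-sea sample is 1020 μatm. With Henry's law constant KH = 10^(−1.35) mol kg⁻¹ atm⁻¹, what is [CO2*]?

KH = 10^(−1.35) = 4.467×10^-2 mol kg⁻¹ atm⁻¹
[CO2*] = KH · pCO2 = 4.467×10^-2 × 1020×10^-6 atm = 4.56×10^-5 mol/kg

[CO2*] = 45.6 μmol/kg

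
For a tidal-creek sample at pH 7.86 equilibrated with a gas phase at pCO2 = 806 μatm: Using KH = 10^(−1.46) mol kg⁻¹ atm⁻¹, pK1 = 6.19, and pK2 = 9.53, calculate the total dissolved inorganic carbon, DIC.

[CO2*] = KH · pCO2 = 10^(−1.46) × 806×10^-6 = 2.795×10^-5 mol/kg
α₀ = 1/(1 + K1/[H⁺] + K1K2/[H⁺]²) = 1/(1 + 10^+1.67 + 10^+0.00) = 0.02050
DIC = [CO2*]/α₀ = 2.795×10^-5 / 0.02050 = 1.36 mmol/kg

DIC = 1.36 mmol/kg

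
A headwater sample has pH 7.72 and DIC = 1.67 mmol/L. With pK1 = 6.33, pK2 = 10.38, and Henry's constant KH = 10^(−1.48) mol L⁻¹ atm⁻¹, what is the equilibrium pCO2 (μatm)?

pCO2 = 1970 μatm

α₀ = 1 / (1 + K1/[H⁺] + K1K2/[H⁺]²) = 1 / (1 + 10^+1.39 + 10^-1.27)
   = 1 / (1 + 24.547 + 0.053703) = 1/25.601 = 0.03906
[CO2*] = α₀ × DIC = 0.03906 × 1.67 = 0.06523 mmol/L
pCO2 = [CO2*]/KH = 6.523×10^-5 / 3.311×10^-2 = 1970 μatm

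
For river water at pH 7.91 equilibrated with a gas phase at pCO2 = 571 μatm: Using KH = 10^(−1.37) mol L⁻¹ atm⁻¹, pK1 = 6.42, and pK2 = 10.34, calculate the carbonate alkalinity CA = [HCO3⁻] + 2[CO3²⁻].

[CO2*] = KH · pCO2 = 10^(−1.37) × 571×10^-6 = 2.436×10^-5 mol/L
α₀ = 1/(1 + K1/[H⁺] + K1K2/[H⁺]²) = 1/(1 + 10^+1.49 + 10^-0.94) = 0.03123
DIC = [CO2*]/α₀ = 2.436×10^-5 / 0.03123 = 0.7799 mmol/L
CA = (α₁ + 2α₂)·DIC = (0.9652 + 2×0.003586) × 0.7799 = 0.758 mmol/L

CA = 0.758 mmol/L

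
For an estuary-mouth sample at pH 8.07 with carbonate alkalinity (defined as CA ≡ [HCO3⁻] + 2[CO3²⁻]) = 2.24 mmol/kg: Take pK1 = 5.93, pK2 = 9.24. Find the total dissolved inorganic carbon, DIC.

CA = [HCO3⁻] + 2[CO3²⁻] = (α₁ + 2α₂)·DIC
At pH 8.07: [H⁺]/K1 = 10^-2.14 = 0.0072444, K2/[H⁺] = 10^-1.17 = 0.067608
α₁ = 1/(1 + 0.0072444 + 0.067608) = 1/1.0749 = 0.9304; α₂ = α₁·K2/[H⁺] = 0.06290
α₁ + 2α₂ = 1.0562
DIC = CA / (α₁ + 2α₂) = 2.24 / 1.0562 = 2.12 mmol/kg

DIC = 2.12 mmol/kg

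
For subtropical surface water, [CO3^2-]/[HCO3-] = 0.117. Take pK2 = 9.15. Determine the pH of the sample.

From K2 = [H⁺][CO3^2-]/[HCO3-]:  pH = pK2 + log₁₀([CO3^2-]/[HCO3-])
log₁₀(0.117) = -0.932
pH = 9.15 + (-0.932) = 8.22

pH = 8.22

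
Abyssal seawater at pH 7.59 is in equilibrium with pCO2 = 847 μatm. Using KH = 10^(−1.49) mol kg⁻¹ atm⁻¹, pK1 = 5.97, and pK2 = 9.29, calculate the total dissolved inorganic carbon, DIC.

[CO2*] = KH · pCO2 = 10^(−1.49) × 847×10^-6 = 2.741×10^-5 mol/kg
α₀ = 1/(1 + K1/[H⁺] + K1K2/[H⁺]²) = 1/(1 + 10^+1.62 + 10^-0.08) = 0.02298
DIC = [CO2*]/α₀ = 2.741×10^-5 / 0.02298 = 1.19 mmol/kg

DIC = 1.19 mmol/kg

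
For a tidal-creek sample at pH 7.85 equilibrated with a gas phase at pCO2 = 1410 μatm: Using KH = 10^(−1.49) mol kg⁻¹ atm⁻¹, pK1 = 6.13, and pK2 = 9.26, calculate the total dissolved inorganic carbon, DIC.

[CO2*] = KH · pCO2 = 10^(−1.49) × 1410×10^-6 = 4.563×10^-5 mol/kg
α₀ = 1/(1 + K1/[H⁺] + K1K2/[H⁺]²) = 1/(1 + 10^+1.72 + 10^+0.31) = 0.01801
DIC = [CO2*]/α₀ = 4.563×10^-5 / 0.01801 = 2.53 mmol/kg

DIC = 2.53 mmol/kg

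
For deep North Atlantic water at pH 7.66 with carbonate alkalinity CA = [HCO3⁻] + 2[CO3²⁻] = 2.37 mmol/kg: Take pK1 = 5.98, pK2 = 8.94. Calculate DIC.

CA = [HCO3⁻] + 2[CO3²⁻] = (α₁ + 2α₂)·DIC
At pH 7.66: [H⁺]/K1 = 10^-1.68 = 0.020893, K2/[H⁺] = 10^-1.28 = 0.052481
α₁ = 1/(1 + 0.020893 + 0.052481) = 1/1.0734 = 0.9316; α₂ = α₁·K2/[H⁺] = 0.04889
α₁ + 2α₂ = 1.0294
DIC = CA / (α₁ + 2α₂) = 2.37 / 1.0294 = 2.30 mmol/kg

DIC = 2.30 mmol/kg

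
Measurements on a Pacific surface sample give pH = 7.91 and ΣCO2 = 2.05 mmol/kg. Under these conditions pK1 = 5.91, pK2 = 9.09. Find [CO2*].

α₀ = 1 / (1 + K1/[H⁺] + K1K2/[H⁺]²) = 1 / (1 + 10^+2.00 + 10^+0.82)
   = 1 / (1 + 100.00 + 6.6069) = 1/107.61 = 0.009293
[CO2*] = α₀ × DIC = 0.009293 × 2.05 = 0.0191 mmol/kg = 19.1 μmol/kg

[CO2*] = 19.1 μmol/kg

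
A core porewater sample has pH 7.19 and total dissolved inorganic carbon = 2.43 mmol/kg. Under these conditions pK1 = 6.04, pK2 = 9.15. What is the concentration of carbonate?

[CO3²⁻] = 0.0246 mmol/kg

α₂ = 1 / (1 + [H⁺]/K2 + [H⁺]²/(K1K2)) = 1 / (1 + 10^+1.96 + 10^+0.81)
   = 1 / (1 + 91.201 + 6.4565) = 1/98.658 = 0.01014
[CO3²⁻] = α₂ × DIC = 0.01014 × 2.43 = 0.0246 mmol/kg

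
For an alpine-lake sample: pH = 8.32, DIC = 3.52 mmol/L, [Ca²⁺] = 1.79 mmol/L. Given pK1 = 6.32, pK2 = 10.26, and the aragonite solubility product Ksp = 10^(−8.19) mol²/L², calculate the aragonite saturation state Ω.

α₂ = 1 / (1 + [H⁺]/K2 + [H⁺]²/(K1K2)) = 1 / (1 + 10^+1.94 + 10^-0.06)
   = 1 / (1 + 87.096 + 0.87096) = 1/88.967 = 0.01124
[CO3²⁻] = α₂ × DIC = 0.01124 × 3.52 = 0.03957 mmol/L
Ksp = 10^(−8.19) = 6.457×10^-9
Ω = [Ca²⁺][CO3²⁻]/Ksp = (1.79×10^-3)(3.957×10^-5) / 6.457×10^-9 = 11.0

Ω = 11.0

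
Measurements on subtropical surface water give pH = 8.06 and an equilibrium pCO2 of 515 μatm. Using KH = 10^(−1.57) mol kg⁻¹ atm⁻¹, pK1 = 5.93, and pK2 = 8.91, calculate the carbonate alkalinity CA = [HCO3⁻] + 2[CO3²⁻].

[CO2*] = KH · pCO2 = 10^(−1.57) × 515×10^-6 = 1.386×10^-5 mol/kg
α₀ = 1/(1 + K1/[H⁺] + K1K2/[H⁺]²) = 1/(1 + 10^+2.13 + 10^+1.28) = 0.006454
DIC = [CO2*]/α₀ = 1.386×10^-5 / 0.006454 = 2.148 mmol/kg
CA = (α₁ + 2α₂)·DIC = (0.8706 + 2×0.1230) × 2.148 = 2.40 mmol/kg

CA = 2.40 mmol/kg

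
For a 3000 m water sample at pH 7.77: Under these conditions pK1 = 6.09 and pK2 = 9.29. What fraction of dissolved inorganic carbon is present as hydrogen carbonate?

α₁ = 0.951

α₁ = 1 / (1 + [H⁺]/K1 + K2/[H⁺]) = 1 / (1 + 10^-1.68 + 10^-1.52)
   = 1 / (1 + 0.020893 + 0.030200) = 1/1.0511 = 0.9514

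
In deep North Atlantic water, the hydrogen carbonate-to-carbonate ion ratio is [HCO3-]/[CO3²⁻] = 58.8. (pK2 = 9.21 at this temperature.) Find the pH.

From K2 = [H⁺][CO3²⁻]/[HCO3-]:  pH = pK2 − log₁₀([HCO3-]/[CO3²⁻])
log₁₀(58.8) = +1.769
pH = 9.21 − (+1.769) = 7.44

pH = 7.44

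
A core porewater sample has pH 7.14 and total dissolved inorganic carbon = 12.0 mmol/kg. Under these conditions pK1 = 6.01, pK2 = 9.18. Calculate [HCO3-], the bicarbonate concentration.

α₁ = 1 / (1 + [H⁺]/K1 + K2/[H⁺]) = 1 / (1 + 10^-1.13 + 10^-2.04)
   = 1 / (1 + 0.074131 + 0.0091201) = 1/1.0833 = 0.9231
[HCO3⁻] = α₁ × DIC = 0.9231 × 12.0 = 11.1 mmol/kg

[HCO3⁻] = 11.1 mmol/kg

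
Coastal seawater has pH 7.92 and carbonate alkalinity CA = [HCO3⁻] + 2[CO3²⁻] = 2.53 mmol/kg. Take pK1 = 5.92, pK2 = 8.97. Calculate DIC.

DIC = 2.36 mmol/kg

CA = [HCO3⁻] + 2[CO3²⁻] = (α₁ + 2α₂)·DIC
At pH 7.92: [H⁺]/K1 = 10^-2.00 = 0.010000, K2/[H⁺] = 10^-1.05 = 0.089125
α₁ = 1/(1 + 0.010000 + 0.089125) = 1/1.0991 = 0.9098; α₂ = α₁·K2/[H⁺] = 0.08109
α₁ + 2α₂ = 1.0720
DIC = CA / (α₁ + 2α₂) = 2.53 / 1.0720 = 2.36 mmol/kg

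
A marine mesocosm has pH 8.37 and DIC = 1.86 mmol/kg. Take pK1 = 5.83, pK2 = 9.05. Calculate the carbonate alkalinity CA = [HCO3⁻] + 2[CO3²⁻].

CA = 2.18 mmol/kg

CA = [HCO3⁻] + 2[CO3²⁻] = (α₁ + 2α₂)·DIC
At pH 8.37: [H⁺]/K1 = 10^-2.54 = 0.0028840, K2/[H⁺] = 10^-0.68 = 0.20893
α₁ = 1/(1 + 0.0028840 + 0.20893) = 1/1.2118 = 0.8252; α₂ = α₁·K2/[H⁺] = 0.1724
α₁ + 2α₂ = 1.1700
CA = 1.1700 × 1.86 = 2.18 mmol/kg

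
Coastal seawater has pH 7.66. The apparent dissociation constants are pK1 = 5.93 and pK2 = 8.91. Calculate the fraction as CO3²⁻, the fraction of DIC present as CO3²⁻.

α₂ = 0.0523

α₂ = 1 / (1 + [H⁺]/K2 + [H⁺]²/(K1K2)) = 1 / (1 + 10^+1.25 + 10^-0.48)
   = 1 / (1 + 17.783 + 0.33113) = 1/19.114 = 0.05232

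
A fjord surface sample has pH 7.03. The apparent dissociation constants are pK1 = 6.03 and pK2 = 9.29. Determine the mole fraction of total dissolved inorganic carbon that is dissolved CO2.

α₀ = 0.0905

α₀ = 1 / (1 + K1/[H⁺] + K1K2/[H⁺]²) = 1 / (1 + 10^+1.00 + 10^-1.26)
   = 1 / (1 + 10.000 + 0.054954) = 1/11.055 = 0.09046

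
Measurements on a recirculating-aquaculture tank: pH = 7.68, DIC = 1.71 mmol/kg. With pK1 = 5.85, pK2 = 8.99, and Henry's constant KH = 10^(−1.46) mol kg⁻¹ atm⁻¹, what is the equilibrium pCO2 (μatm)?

pCO2 = 686 μatm

α₀ = 1 / (1 + K1/[H⁺] + K1K2/[H⁺]²) = 1 / (1 + 10^+1.83 + 10^+0.52)
   = 1 / (1 + 67.608 + 3.3113) = 1/71.920 = 0.01390
[CO2*] = α₀ × DIC = 0.01390 × 1.71 = 0.02378 mmol/kg
pCO2 = [CO2*]/KH = 2.378×10^-5 / 3.467×10^-2 = 686 μatm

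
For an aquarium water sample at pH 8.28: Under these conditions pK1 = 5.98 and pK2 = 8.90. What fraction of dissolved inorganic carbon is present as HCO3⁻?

α₁ = 1 / (1 + [H⁺]/K1 + K2/[H⁺]) = 1 / (1 + 10^-2.30 + 10^-0.62)
   = 1 / (1 + 0.0050119 + 0.23988) = 1/1.2449 = 0.8033

α₁ = 0.803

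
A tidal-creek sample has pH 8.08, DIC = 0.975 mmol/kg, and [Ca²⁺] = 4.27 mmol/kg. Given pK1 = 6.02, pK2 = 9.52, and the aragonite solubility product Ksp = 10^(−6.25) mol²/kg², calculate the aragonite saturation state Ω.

Ω = 0.257

α₂ = 1 / (1 + [H⁺]/K2 + [H⁺]²/(K1K2)) = 1 / (1 + 10^+1.44 + 10^-0.62)
   = 1 / (1 + 27.542 + 0.23988) = 1/28.782 = 0.03474
[CO3²⁻] = α₂ × DIC = 0.03474 × 0.975 = 0.03388 mmol/kg
Ksp = 10^(−6.25) = 5.623×10^-7
Ω = [Ca²⁺][CO3²⁻]/Ksp = (4.27×10^-3)(3.388×10^-5) / 5.623×10^-7 = 0.257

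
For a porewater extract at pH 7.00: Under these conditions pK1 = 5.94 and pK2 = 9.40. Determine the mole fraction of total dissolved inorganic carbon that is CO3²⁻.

α₂ = 0.00365

α₂ = 1 / (1 + [H⁺]/K2 + [H⁺]²/(K1K2)) = 1 / (1 + 10^+2.40 + 10^+1.34)
   = 1 / (1 + 251.19 + 21.878) = 1/274.07 = 0.003649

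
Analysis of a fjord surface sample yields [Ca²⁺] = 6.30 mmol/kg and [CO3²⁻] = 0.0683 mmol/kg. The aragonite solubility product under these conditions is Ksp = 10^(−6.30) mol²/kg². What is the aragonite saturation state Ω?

Ksp = 10^(−6.30) = 5.012×10^-7
Ω = [Ca²⁺][CO3²⁻]/Ksp = (6.30×10^-3)(0.0683×10^-3) / 5.012×10^-7 = 0.859

Ω = 0.859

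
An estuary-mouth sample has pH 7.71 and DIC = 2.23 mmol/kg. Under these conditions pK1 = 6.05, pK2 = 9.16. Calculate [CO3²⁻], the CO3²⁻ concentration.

α₂ = 1 / (1 + [H⁺]/K2 + [H⁺]²/(K1K2)) = 1 / (1 + 10^+1.45 + 10^-0.21)
   = 1 / (1 + 28.184 + 0.61660) = 1/29.800 = 0.03356
[CO3²⁻] = α₂ × DIC = 0.03356 × 2.23 = 0.0748 mmol/kg

[CO3²⁻] = 0.0748 mmol/kg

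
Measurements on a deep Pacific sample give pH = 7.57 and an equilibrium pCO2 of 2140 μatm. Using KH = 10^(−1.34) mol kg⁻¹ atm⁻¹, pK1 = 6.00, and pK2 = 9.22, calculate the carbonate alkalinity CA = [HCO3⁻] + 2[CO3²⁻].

CA = 3.80 mmol/kg

[CO2*] = KH · pCO2 = 10^(−1.34) × 2140×10^-6 = 9.782×10^-5 mol/kg
α₀ = 1/(1 + K1/[H⁺] + K1K2/[H⁺]²) = 1/(1 + 10^+1.57 + 10^-0.08) = 0.02565
DIC = [CO2*]/α₀ = 9.782×10^-5 / 0.02565 = 3.813 mmol/kg
CA = (α₁ + 2α₂)·DIC = (0.9530 + 2×0.02134) × 3.813 = 3.80 mmol/kg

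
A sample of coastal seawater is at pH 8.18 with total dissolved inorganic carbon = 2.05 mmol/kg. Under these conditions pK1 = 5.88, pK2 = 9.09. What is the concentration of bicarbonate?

[HCO3⁻] = 1.82 mmol/kg

α₁ = 1 / (1 + [H⁺]/K1 + K2/[H⁺]) = 1 / (1 + 10^-2.30 + 10^-0.91)
   = 1 / (1 + 0.0050119 + 0.12303) = 1/1.1280 = 0.8865
[HCO3⁻] = α₁ × DIC = 0.8865 × 2.05 = 1.82 mmol/kg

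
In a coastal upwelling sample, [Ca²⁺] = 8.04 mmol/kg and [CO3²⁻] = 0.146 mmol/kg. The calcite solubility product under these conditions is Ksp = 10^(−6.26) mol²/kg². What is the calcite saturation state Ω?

Ksp = 10^(−6.26) = 5.495×10^-7
Ω = [Ca²⁺][CO3²⁻]/Ksp = (8.04×10^-3)(0.146×10^-3) / 5.495×10^-7 = 2.14

Ω = 2.14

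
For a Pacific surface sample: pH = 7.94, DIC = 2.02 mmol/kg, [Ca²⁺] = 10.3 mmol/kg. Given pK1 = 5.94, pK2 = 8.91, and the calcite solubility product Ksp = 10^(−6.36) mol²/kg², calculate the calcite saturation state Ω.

Ω = 4.57

α₂ = 1 / (1 + [H⁺]/K2 + [H⁺]²/(K1K2)) = 1 / (1 + 10^+0.97 + 10^-1.03)
   = 1 / (1 + 9.3325 + 0.093325) = 1/10.426 = 0.09592
[CO3²⁻] = α₂ × DIC = 0.09592 × 2.02 = 0.1937 mmol/kg
Ksp = 10^(−6.36) = 4.365×10^-7
Ω = [Ca²⁺][CO3²⁻]/Ksp = (10.3×10^-3)(1.937×10^-4) / 4.365×10^-7 = 4.57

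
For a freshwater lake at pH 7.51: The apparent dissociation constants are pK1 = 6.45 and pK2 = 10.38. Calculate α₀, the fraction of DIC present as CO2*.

α₀ = 1 / (1 + K1/[H⁺] + K1K2/[H⁺]²) = 1 / (1 + 10^+1.06 + 10^-1.81)
   = 1 / (1 + 11.482 + 0.015488) = 1/12.497 = 0.08002

α₀ = 0.0800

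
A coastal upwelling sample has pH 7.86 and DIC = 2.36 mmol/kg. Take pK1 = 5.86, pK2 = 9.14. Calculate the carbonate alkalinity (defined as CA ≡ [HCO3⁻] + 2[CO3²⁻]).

CA = [HCO3⁻] + 2[CO3²⁻] = (α₁ + 2α₂)·DIC
At pH 7.86: [H⁺]/K1 = 10^-2.00 = 0.010000, K2/[H⁺] = 10^-1.28 = 0.052481
α₁ = 1/(1 + 0.010000 + 0.052481) = 1/1.0625 = 0.9412; α₂ = α₁·K2/[H⁺] = 0.04939
α₁ + 2α₂ = 1.0400
CA = 1.0400 × 2.36 = 2.45 mmol/kg

CA = 2.45 mmol/kg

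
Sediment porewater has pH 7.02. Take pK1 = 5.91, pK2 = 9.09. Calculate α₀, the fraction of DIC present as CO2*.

α₀ = 1 / (1 + K1/[H⁺] + K1K2/[H⁺]²) = 1 / (1 + 10^+1.11 + 10^-0.96)
   = 1 / (1 + 12.882 + 0.10965) = 1/13.992 = 0.07147

α₀ = 0.0715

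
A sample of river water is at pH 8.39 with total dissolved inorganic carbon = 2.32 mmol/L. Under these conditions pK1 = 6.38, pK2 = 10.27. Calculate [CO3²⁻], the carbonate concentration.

[CO3²⁻] = 0.0299 mmol/L

α₂ = 1 / (1 + [H⁺]/K2 + [H⁺]²/(K1K2)) = 1 / (1 + 10^+1.88 + 10^-0.13)
   = 1 / (1 + 75.858 + 0.74131) = 1/77.599 = 0.01289
[CO3²⁻] = α₂ × DIC = 0.01289 × 2.32 = 0.0299 mmol/L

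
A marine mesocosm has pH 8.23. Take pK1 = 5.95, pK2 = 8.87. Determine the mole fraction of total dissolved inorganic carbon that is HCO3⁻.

α₁ = 0.810

α₁ = 1 / (1 + [H⁺]/K1 + K2/[H⁺]) = 1 / (1 + 10^-2.28 + 10^-0.64)
   = 1 / (1 + 0.0052481 + 0.22909) = 1/1.2343 = 0.8102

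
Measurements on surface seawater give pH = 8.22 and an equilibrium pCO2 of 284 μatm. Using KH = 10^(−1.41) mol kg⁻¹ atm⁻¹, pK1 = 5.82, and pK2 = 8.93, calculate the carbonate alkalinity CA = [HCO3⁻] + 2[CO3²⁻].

CA = 3.86 mmol/kg

[CO2*] = KH · pCO2 = 10^(−1.41) × 284×10^-6 = 1.105×10^-5 mol/kg
α₀ = 1/(1 + K1/[H⁺] + K1K2/[H⁺]²) = 1/(1 + 10^+2.40 + 10^+1.69) = 0.003320
DIC = [CO2*]/α₀ = 1.105×10^-5 / 0.003320 = 3.328 mmol/kg
CA = (α₁ + 2α₂)·DIC = (0.8341 + 2×0.1626) × 3.328 = 3.86 mmol/kg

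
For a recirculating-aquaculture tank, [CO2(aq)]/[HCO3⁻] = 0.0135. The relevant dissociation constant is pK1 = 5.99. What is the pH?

pH = 7.86

From K1 = [H⁺][HCO3⁻]/[CO2(aq)]:  pH = pK1 − log₁₀([CO2(aq)]/[HCO3⁻])
log₁₀(0.0135) = -1.870
pH = 5.99 − (-1.870) = 7.86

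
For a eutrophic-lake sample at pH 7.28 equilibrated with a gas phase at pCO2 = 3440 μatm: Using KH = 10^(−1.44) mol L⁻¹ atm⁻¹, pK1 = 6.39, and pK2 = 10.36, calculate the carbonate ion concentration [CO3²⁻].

[CO3²⁻] = 0.806 μmol/L

[CO2*] = KH · pCO2 = 10^(−1.44) × 3440×10^-6 = 1.249×10^-4 mol/L
α₀ = 1/(1 + K1/[H⁺] + K1K2/[H⁺]²) = 1/(1 + 10^+0.89 + 10^-2.19) = 0.1140
DIC = [CO2*]/α₀ = 1.249×10^-4 / 0.1140 = 1.095 mmol/L
[CO3²⁻] = α₂·DIC; α₂ = 0.0007363, so [CO3²⁻] = 0.0007363 × 1.095 = 0.000806 mmol/L = 0.806 μmol/L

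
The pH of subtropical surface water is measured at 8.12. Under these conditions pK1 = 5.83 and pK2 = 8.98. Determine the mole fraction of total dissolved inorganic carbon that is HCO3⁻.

α₁ = 1 / (1 + [H⁺]/K1 + K2/[H⁺]) = 1 / (1 + 10^-2.29 + 10^-0.86)
   = 1 / (1 + 0.0051286 + 0.13804) = 1/1.1432 = 0.8748

α₁ = 0.875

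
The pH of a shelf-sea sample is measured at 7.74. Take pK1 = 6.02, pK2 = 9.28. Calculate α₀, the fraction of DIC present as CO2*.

α₀ = 1 / (1 + K1/[H⁺] + K1K2/[H⁺]²) = 1 / (1 + 10^+1.72 + 10^+0.18)
   = 1 / (1 + 52.481 + 1.5136) = 1/54.994 = 0.01818

α₀ = 0.0182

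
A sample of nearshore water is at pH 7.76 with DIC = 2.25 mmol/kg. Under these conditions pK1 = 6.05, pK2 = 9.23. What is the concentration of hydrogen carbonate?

α₁ = 1 / (1 + [H⁺]/K1 + K2/[H⁺]) = 1 / (1 + 10^-1.71 + 10^-1.47)
   = 1 / (1 + 0.019498 + 0.033884) = 1/1.0534 = 0.9493
[HCO3⁻] = α₁ × DIC = 0.9493 × 2.25 = 2.14 mmol/kg

[HCO3⁻] = 2.14 mmol/kg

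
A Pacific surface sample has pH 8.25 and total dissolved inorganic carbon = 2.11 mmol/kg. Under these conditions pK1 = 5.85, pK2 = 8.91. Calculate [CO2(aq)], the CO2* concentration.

[CO2*] = 6.87 μmol/kg

α₀ = 1 / (1 + K1/[H⁺] + K1K2/[H⁺]²) = 1 / (1 + 10^+2.40 + 10^+1.74)
   = 1 / (1 + 251.19 + 54.954) = 1/307.14 = 0.003256
[CO2*] = α₀ × DIC = 0.003256 × 2.11 = 0.00687 mmol/kg = 6.87 μmol/kg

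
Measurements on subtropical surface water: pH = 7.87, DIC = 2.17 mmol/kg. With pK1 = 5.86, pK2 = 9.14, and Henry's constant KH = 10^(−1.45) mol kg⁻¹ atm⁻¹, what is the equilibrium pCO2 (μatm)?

α₀ = 1 / (1 + K1/[H⁺] + K1K2/[H⁺]²) = 1 / (1 + 10^+2.01 + 10^+0.74)
   = 1 / (1 + 102.33 + 5.4954) = 1/108.82 = 0.009189
[CO2*] = α₀ × DIC = 0.009189 × 2.17 = 0.01994 mmol/kg = 19.94 μmol/kg
pCO2 = [CO2*]/KH = 1.994×10^-5 / 3.548×10^-2 = 562 μatm

pCO2 = 562 μatm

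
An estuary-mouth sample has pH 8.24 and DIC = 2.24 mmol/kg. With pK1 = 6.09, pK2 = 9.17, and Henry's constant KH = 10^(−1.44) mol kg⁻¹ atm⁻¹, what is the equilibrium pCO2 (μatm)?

pCO2 = 388 μatm

α₀ = 1 / (1 + K1/[H⁺] + K1K2/[H⁺]²) = 1 / (1 + 10^+2.15 + 10^+1.22)
   = 1 / (1 + 141.25 + 16.596) = 1/158.85 = 0.006295
[CO2*] = α₀ × DIC = 0.006295 × 2.24 = 0.01410 mmol/kg = 14.10 μmol/kg
pCO2 = [CO2*]/KH = 1.410×10^-5 / 3.631×10^-2 = 388 μatm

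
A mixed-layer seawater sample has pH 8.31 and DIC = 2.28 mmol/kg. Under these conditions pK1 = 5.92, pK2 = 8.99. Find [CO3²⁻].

α₂ = 1 / (1 + [H⁺]/K2 + [H⁺]²/(K1K2)) = 1 / (1 + 10^+0.68 + 10^-1.71)
   = 1 / (1 + 4.7863 + 0.019498) = 1/5.8058 = 0.1722
[CO3²⁻] = α₂ × DIC = 0.1722 × 2.28 = 0.393 mmol/kg

[CO3²⁻] = 0.393 mmol/kg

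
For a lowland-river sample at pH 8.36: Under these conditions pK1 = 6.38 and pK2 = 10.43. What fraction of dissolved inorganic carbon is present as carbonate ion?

α₂ = 0.00835

α₂ = 1 / (1 + [H⁺]/K2 + [H⁺]²/(K1K2)) = 1 / (1 + 10^+2.07 + 10^+0.09)
   = 1 / (1 + 117.49 + 1.2303) = 1/119.72 = 0.008353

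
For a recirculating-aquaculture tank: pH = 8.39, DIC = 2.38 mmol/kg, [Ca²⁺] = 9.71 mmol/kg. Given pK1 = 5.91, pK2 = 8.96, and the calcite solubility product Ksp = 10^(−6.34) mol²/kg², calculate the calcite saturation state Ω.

α₂ = 1 / (1 + [H⁺]/K2 + [H⁺]²/(K1K2)) = 1 / (1 + 10^+0.57 + 10^-1.91)
   = 1 / (1 + 3.7154 + 0.012303) = 1/4.7277 = 0.2115
[CO3²⁻] = α₂ × DIC = 0.2115 × 2.38 = 0.5034 mmol/kg
Ksp = 10^(−6.34) = 4.571×10^-7
Ω = [Ca²⁺][CO3²⁻]/Ksp = (9.71×10^-3)(5.034×10^-4) / 4.571×10^-7 = 10.7

Ω = 10.7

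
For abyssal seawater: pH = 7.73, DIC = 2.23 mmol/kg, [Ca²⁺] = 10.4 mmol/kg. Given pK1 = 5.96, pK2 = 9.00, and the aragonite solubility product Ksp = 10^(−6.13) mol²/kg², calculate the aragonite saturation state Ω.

α₂ = 1 / (1 + [H⁺]/K2 + [H⁺]²/(K1K2)) = 1 / (1 + 10^+1.27 + 10^-0.50)
   = 1 / (1 + 18.621 + 0.31623) = 1/19.937 = 0.05016
[CO3²⁻] = α₂ × DIC = 0.05016 × 2.23 = 0.1119 mmol/kg
Ksp = 10^(−6.13) = 7.413×10^-7
Ω = [Ca²⁺][CO3²⁻]/Ksp = (10.4×10^-3)(1.119×10^-4) / 7.413×10^-7 = 1.57

Ω = 1.57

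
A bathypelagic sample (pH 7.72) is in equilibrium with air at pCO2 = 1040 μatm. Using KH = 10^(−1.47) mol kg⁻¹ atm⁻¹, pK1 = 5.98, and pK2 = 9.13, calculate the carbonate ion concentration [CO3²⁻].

[CO2*] = KH · pCO2 = 10^(−1.47) × 1040×10^-6 = 3.524×10^-5 mol/kg
α₀ = 1/(1 + K1/[H⁺] + K1K2/[H⁺]²) = 1/(1 + 10^+1.74 + 10^+0.33) = 0.01721
DIC = [CO2*]/α₀ = 3.524×10^-5 / 0.01721 = 2.047 mmol/kg
[CO3²⁻] = α₂·DIC; α₂ = 0.03680, so [CO3²⁻] = 0.03680 × 2.047 = 0.0753 mmol/kg

[CO3²⁻] = 0.0753 mmol/kg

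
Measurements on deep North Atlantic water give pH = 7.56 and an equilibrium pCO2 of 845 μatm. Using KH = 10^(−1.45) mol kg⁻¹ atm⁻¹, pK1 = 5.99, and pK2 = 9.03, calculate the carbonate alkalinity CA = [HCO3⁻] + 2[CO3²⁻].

[CO2*] = KH · pCO2 = 10^(−1.45) × 845×10^-6 = 2.998×10^-5 mol/kg
α₀ = 1/(1 + K1/[H⁺] + K1K2/[H⁺]²) = 1/(1 + 10^+1.57 + 10^+0.10) = 0.02537
DIC = [CO2*]/α₀ = 2.998×10^-5 / 0.02537 = 1.182 mmol/kg
CA = (α₁ + 2α₂)·DIC = (0.9427 + 2×0.03194) × 1.182 = 1.19 mmol/kg

CA = 1.19 mmol/kg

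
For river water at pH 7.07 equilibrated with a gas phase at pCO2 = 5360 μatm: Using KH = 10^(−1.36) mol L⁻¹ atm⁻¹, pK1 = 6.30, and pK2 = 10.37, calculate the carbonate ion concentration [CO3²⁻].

[CO2*] = KH · pCO2 = 10^(−1.36) × 5360×10^-6 = 2.340×10^-4 mol/L
α₀ = 1/(1 + K1/[H⁺] + K1K2/[H⁺]²) = 1/(1 + 10^+0.77 + 10^-2.53) = 0.1451
DIC = [CO2*]/α₀ = 2.340×10^-4 / 0.1451 = 1.612 mmol/L
[CO3²⁻] = α₂·DIC; α₂ = 0.0004282, so [CO3²⁻] = 0.0004282 × 1.612 = 0.000691 mmol/L = 0.691 μmol/L

[CO3²⁻] = 0.691 μmol/L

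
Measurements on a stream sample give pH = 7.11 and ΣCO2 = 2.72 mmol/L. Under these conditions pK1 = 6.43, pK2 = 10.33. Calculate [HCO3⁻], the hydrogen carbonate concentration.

[HCO3⁻] = 2.25 mmol/L

α₁ = 1 / (1 + [H⁺]/K1 + K2/[H⁺]) = 1 / (1 + 10^-0.68 + 10^-3.22)
   = 1 / (1 + 0.20893 + 0.00060256) = 1/1.2095 = 0.8268
[HCO3⁻] = α₁ × DIC = 0.8268 × 2.72 = 2.25 mmol/L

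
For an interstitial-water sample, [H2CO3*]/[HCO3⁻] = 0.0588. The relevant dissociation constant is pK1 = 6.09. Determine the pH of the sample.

From K1 = [H⁺][HCO3⁻]/[H2CO3*]:  pH = pK1 − log₁₀([H2CO3*]/[HCO3⁻])
log₁₀(0.0588) = -1.231
pH = 6.09 − (-1.231) = 7.32

pH = 7.32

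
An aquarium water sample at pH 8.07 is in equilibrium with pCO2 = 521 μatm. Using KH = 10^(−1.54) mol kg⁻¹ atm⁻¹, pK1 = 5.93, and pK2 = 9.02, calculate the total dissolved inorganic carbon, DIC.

[CO2*] = KH · pCO2 = 10^(−1.54) × 521×10^-6 = 1.503×10^-5 mol/kg
α₀ = 1/(1 + K1/[H⁺] + K1K2/[H⁺]²) = 1/(1 + 10^+2.14 + 10^+1.19) = 0.006471
DIC = [CO2*]/α₀ = 1.503×10^-5 / 0.006471 = 2.32 mmol/kg

DIC = 2.32 mmol/kg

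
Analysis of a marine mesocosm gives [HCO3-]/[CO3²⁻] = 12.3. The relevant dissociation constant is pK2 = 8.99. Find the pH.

From K2 = [H⁺][CO3²⁻]/[HCO3-]:  pH = pK2 − log₁₀([HCO3-]/[CO3²⁻])
log₁₀(12.3) = +1.090
pH = 8.99 − (+1.090) = 7.90

pH = 7.90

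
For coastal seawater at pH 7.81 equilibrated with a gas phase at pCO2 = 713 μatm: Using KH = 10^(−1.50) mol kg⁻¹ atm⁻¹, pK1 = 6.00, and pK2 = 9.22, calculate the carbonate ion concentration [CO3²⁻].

[CO3²⁻] = 0.0566 mmol/kg

[CO2*] = KH · pCO2 = 10^(−1.50) × 713×10^-6 = 2.255×10^-5 mol/kg
α₀ = 1/(1 + K1/[H⁺] + K1K2/[H⁺]²) = 1/(1 + 10^+1.81 + 10^+0.40) = 0.01469
DIC = [CO2*]/α₀ = 2.255×10^-5 / 0.01469 = 1.535 mmol/kg
[CO3²⁻] = α₂·DIC; α₂ = 0.03690, so [CO3²⁻] = 0.03690 × 1.535 = 0.0566 mmol/kg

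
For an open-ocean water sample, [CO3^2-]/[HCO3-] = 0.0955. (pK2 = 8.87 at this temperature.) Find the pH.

pH = 7.85

From K2 = [H⁺][CO3^2-]/[HCO3-]:  pH = pK2 + log₁₀([CO3^2-]/[HCO3-])
log₁₀(0.0955) = -1.020
pH = 8.87 + (-1.020) = 7.85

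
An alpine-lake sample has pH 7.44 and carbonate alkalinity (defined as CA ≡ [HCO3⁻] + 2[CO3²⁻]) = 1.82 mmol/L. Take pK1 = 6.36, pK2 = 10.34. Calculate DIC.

DIC = 1.97 mmol/L

CA = [HCO3⁻] + 2[CO3²⁻] = (α₁ + 2α₂)·DIC
At pH 7.44: [H⁺]/K1 = 10^-1.08 = 0.083176, K2/[H⁺] = 10^-2.90 = 0.0012589
α₁ = 1/(1 + 0.083176 + 0.0012589) = 1/1.0844 = 0.9221; α₂ = α₁·K2/[H⁺] = 0.001161
α₁ + 2α₂ = 0.9245
DIC = CA / (α₁ + 2α₂) = 1.82 / 0.9245 = 1.97 mmol/L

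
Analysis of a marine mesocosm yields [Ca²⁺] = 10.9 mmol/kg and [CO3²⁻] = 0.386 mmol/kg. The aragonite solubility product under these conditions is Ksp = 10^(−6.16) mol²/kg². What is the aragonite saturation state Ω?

Ω = 6.08

Ksp = 10^(−6.16) = 6.918×10^-7
Ω = [Ca²⁺][CO3²⁻]/Ksp = (10.9×10^-3)(0.386×10^-3) / 6.918×10^-7 = 6.08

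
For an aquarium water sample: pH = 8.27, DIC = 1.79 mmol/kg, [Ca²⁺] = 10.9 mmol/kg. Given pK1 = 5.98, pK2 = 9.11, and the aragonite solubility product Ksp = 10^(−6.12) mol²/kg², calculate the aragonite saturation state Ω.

Ω = 3.23

α₂ = 1 / (1 + [H⁺]/K2 + [H⁺]²/(K1K2)) = 1 / (1 + 10^+0.84 + 10^-1.45)
   = 1 / (1 + 6.9183 + 0.035481) = 1/7.9538 = 0.1257
[CO3²⁻] = α₂ × DIC = 0.1257 × 1.79 = 0.2250 mmol/kg
Ksp = 10^(−6.12) = 7.586×10^-7
Ω = [Ca²⁺][CO3²⁻]/Ksp = (10.9×10^-3)(2.250×10^-4) / 7.586×10^-7 = 3.23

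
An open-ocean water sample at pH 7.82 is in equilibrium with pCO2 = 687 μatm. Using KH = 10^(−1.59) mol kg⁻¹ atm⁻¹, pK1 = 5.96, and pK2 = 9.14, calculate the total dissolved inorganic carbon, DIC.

DIC = 1.36 mmol/kg

[CO2*] = KH · pCO2 = 10^(−1.59) × 687×10^-6 = 1.766×10^-5 mol/kg
α₀ = 1/(1 + K1/[H⁺] + K1K2/[H⁺]²) = 1/(1 + 10^+1.86 + 10^+0.54) = 0.01300
DIC = [CO2*]/α₀ = 1.766×10^-5 / 0.01300 = 1.36 mmol/kg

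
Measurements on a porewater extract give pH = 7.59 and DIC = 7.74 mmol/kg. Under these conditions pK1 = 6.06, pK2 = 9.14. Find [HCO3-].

[HCO3⁻] = 7.32 mmol/kg

α₁ = 1 / (1 + [H⁺]/K1 + K2/[H⁺]) = 1 / (1 + 10^-1.53 + 10^-1.55)
   = 1 / (1 + 0.029512 + 0.028184) = 1/1.0577 = 0.9455
[HCO3⁻] = α₁ × DIC = 0.9455 × 7.74 = 7.32 mmol/kg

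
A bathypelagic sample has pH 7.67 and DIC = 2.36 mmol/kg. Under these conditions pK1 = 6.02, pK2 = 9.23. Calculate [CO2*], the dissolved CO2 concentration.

[CO2*] = 0.0503 mmol/kg

α₀ = 1 / (1 + K1/[H⁺] + K1K2/[H⁺]²) = 1 / (1 + 10^+1.65 + 10^+0.09)
   = 1 / (1 + 44.668 + 1.2303) = 1/46.899 = 0.02132
[CO2*] = α₀ × DIC = 0.02132 × 2.36 = 0.0503 mmol/kg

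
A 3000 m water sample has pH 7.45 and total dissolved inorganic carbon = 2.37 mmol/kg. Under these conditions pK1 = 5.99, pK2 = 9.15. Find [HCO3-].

[HCO3⁻] = 2.25 mmol/kg

α₁ = 1 / (1 + [H⁺]/K1 + K2/[H⁺]) = 1 / (1 + 10^-1.46 + 10^-1.70)
   = 1 / (1 + 0.034674 + 0.019953) = 1/1.0546 = 0.9482
[HCO3⁻] = α₁ × DIC = 0.9482 × 2.37 = 2.25 mmol/kg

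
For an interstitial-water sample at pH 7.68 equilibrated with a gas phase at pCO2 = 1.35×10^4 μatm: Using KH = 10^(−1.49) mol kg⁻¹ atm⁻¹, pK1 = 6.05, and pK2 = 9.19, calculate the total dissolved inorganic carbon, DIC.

[CO2*] = KH · pCO2 = 10^(−1.49) × 1.35×10^4×10^-6 = 4.369×10^-4 mol/kg
α₀ = 1/(1 + K1/[H⁺] + K1K2/[H⁺]²) = 1/(1 + 10^+1.63 + 10^+0.12) = 0.02223
DIC = [CO2*]/α₀ = 4.369×10^-4 / 0.02223 = 19.6 mmol/kg

DIC = 19.6 mmol/kg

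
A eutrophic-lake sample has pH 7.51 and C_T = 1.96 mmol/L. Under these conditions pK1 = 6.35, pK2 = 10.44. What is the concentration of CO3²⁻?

[CO3²⁻] = 2.15 μmol/L

α₂ = 1 / (1 + [H⁺]/K2 + [H⁺]²/(K1K2)) = 1 / (1 + 10^+2.93 + 10^+1.77)
   = 1 / (1 + 851.14 + 58.884) = 1/911.02 = 0.001098
[CO3²⁻] = α₂ × DIC = 0.001098 × 1.96 = 0.00215 mmol/L = 2.15 μmol/L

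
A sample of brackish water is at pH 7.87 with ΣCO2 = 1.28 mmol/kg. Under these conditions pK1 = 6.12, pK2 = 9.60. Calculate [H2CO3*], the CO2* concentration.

[CO2*] = 0.0220 mmol/kg

α₀ = 1 / (1 + K1/[H⁺] + K1K2/[H⁺]²) = 1 / (1 + 10^+1.75 + 10^+0.02)
   = 1 / (1 + 56.234 + 1.0471) = 1/58.281 = 0.01716
[CO2*] = α₀ × DIC = 0.01716 × 1.28 = 0.0220 mmol/kg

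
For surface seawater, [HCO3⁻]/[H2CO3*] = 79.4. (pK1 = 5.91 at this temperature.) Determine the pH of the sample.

From K1 = [H⁺][HCO3⁻]/[H2CO3*]:  pH = pK1 + log₁₀([HCO3⁻]/[H2CO3*])
log₁₀(79.4) = +1.900
pH = 5.91 + (+1.900) = 7.81

pH = 7.81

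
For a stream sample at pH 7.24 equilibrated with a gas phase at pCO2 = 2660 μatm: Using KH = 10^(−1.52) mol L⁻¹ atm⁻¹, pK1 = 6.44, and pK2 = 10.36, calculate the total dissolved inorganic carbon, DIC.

[CO2*] = KH · pCO2 = 10^(−1.52) × 2660×10^-6 = 8.033×10^-5 mol/L
α₀ = 1/(1 + K1/[H⁺] + K1K2/[H⁺]²) = 1/(1 + 10^+0.80 + 10^-2.32) = 0.1367
DIC = [CO2*]/α₀ = 8.033×10^-5 / 0.1367 = 0.588 mmol/L

DIC = 0.588 mmol/L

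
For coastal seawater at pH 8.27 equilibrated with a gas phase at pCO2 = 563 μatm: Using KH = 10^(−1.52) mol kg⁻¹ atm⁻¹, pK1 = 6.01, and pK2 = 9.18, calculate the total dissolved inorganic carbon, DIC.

[CO2*] = KH · pCO2 = 10^(−1.52) × 563×10^-6 = 1.700×10^-5 mol/kg
α₀ = 1/(1 + K1/[H⁺] + K1K2/[H⁺]²) = 1/(1 + 10^+2.26 + 10^+1.35) = 0.004870
DIC = [CO2*]/α₀ = 1.700×10^-5 / 0.004870 = 3.49 mmol/kg

DIC = 3.49 mmol/kg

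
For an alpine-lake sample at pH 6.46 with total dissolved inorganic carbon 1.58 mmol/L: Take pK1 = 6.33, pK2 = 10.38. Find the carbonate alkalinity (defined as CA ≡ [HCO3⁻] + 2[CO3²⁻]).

CA = 0.908 mmol/L

CA = [HCO3⁻] + 2[CO3²⁻] = (α₁ + 2α₂)·DIC
At pH 6.46: [H⁺]/K1 = 10^-0.13 = 0.74131, K2/[H⁺] = 10^-3.92 = 0.00012023
α₁ = 1/(1 + 0.74131 + 0.00012023) = 1/1.7414 = 0.5742; α₂ = α₁·K2/[H⁺] = 6.904×10^-5
α₁ + 2α₂ = 0.5744
CA = 0.5744 × 1.58 = 0.908 mmol/L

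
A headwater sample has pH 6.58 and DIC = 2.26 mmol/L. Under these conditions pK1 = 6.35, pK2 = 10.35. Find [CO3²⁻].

[CO3²⁻] = 0.242 μmol/L

α₂ = 1 / (1 + [H⁺]/K2 + [H⁺]²/(K1K2)) = 1 / (1 + 10^+3.77 + 10^+3.54)
   = 1 / (1 + 5888.4 + 3467.4) = 1/9356.8 = 0.0001069
[CO3²⁻] = α₂ × DIC = 0.0001069 × 2.26 = 0.000242 mmol/L = 0.242 μmol/L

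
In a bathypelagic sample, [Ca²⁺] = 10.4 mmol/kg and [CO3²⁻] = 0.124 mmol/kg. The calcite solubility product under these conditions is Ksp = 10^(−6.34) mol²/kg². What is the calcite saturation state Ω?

Ksp = 10^(−6.34) = 4.571×10^-7
Ω = [Ca²⁺][CO3²⁻]/Ksp = (10.4×10^-3)(0.124×10^-3) / 4.571×10^-7 = 2.82

Ω = 2.82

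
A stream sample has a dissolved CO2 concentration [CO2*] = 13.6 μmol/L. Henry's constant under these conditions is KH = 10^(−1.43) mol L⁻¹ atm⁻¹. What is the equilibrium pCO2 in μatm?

KH = 10^(−1.43) = 3.715×10^-2 mol L⁻¹ atm⁻¹
pCO2 = [CO2*]/KH = 13.6×10^-6 / 3.715×10^-2 = 3.66×10^-4 atm = 366 μatm

pCO2 = 366 μatm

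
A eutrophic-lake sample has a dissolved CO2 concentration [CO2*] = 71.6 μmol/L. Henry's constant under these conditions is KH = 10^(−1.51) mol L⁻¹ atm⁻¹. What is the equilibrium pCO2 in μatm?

pCO2 = 2320 μatm

KH = 10^(−1.51) = 3.090×10^-2 mol L⁻¹ atm⁻¹
pCO2 = [CO2*]/KH = 71.6×10^-6 / 3.090×10^-2 = 2.32×10^-3 atm = 2320 μatm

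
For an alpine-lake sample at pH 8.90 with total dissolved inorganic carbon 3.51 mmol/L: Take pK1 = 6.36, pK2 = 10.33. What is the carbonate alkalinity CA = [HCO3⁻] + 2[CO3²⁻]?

CA = [HCO3⁻] + 2[CO3²⁻] = (α₁ + 2α₂)·DIC
At pH 8.90: [H⁺]/K1 = 10^-2.54 = 0.0028840, K2/[H⁺] = 10^-1.43 = 0.037154
α₁ = 1/(1 + 0.0028840 + 0.037154) = 1/1.0400 = 0.9615; α₂ = α₁·K2/[H⁺] = 0.03572
α₁ + 2α₂ = 1.0330
CA = 1.0330 × 3.51 = 3.63 mmol/L

CA = 3.63 mmol/L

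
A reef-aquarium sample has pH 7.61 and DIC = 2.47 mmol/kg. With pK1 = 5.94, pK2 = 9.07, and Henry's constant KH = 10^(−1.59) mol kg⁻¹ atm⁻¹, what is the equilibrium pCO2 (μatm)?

pCO2 = 1950 μatm

α₀ = 1 / (1 + K1/[H⁺] + K1K2/[H⁺]²) = 1 / (1 + 10^+1.67 + 10^+0.21)
   = 1 / (1 + 46.774 + 1.6218) = 1/49.395 = 0.02024
[CO2*] = α₀ × DIC = 0.02024 × 2.47 = 0.05000 mmol/kg
pCO2 = [CO2*]/KH = 5.000×10^-5 / 2.570×10^-2 = 1950 μatm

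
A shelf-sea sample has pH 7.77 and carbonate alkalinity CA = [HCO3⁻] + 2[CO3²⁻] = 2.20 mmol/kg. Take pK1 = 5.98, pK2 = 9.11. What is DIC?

CA = [HCO3⁻] + 2[CO3²⁻] = (α₁ + 2α₂)·DIC
At pH 7.77: [H⁺]/K1 = 10^-1.79 = 0.016218, K2/[H⁺] = 10^-1.34 = 0.045709
α₁ = 1/(1 + 0.016218 + 0.045709) = 1/1.0619 = 0.9417; α₂ = α₁·K2/[H⁺] = 0.04304
α₁ + 2α₂ = 1.0278
DIC = CA / (α₁ + 2α₂) = 2.20 / 1.0278 = 2.14 mmol/kg

DIC = 2.14 mmol/kg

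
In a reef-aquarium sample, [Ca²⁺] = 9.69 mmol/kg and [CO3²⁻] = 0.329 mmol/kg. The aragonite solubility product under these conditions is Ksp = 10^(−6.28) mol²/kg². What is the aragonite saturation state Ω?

Ω = 6.07

Ksp = 10^(−6.28) = 5.248×10^-7
Ω = [Ca²⁺][CO3²⁻]/Ksp = (9.69×10^-3)(0.329×10^-3) / 5.248×10^-7 = 6.07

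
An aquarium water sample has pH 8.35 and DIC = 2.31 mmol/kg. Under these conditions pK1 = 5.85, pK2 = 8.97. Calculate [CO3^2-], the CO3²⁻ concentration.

α₂ = 1 / (1 + [H⁺]/K2 + [H⁺]²/(K1K2)) = 1 / (1 + 10^+0.62 + 10^-1.88)
   = 1 / (1 + 4.1687 + 0.013183) = 1/5.1819 = 0.1930
[CO3²⁻] = α₂ × DIC = 0.1930 × 2.31 = 0.446 mmol/kg

[CO3²⁻] = 0.446 mmol/kg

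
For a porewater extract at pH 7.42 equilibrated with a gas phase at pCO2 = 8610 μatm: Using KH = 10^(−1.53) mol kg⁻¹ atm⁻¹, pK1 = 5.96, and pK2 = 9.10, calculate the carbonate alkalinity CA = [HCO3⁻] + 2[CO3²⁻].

[CO2*] = KH · pCO2 = 10^(−1.53) × 8610×10^-6 = 2.541×10^-4 mol/kg
α₀ = 1/(1 + K1/[H⁺] + K1K2/[H⁺]²) = 1/(1 + 10^+1.46 + 10^-0.22) = 0.03285
DIC = [CO2*]/α₀ = 2.541×10^-4 / 0.03285 = 7.736 mmol/kg
CA = (α₁ + 2α₂)·DIC = (0.9474 + 2×0.01979) × 7.736 = 7.63 mmol/kg

CA = 7.63 mmol/kg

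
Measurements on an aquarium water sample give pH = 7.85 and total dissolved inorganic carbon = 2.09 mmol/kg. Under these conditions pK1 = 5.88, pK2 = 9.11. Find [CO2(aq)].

α₀ = 1 / (1 + K1/[H⁺] + K1K2/[H⁺]²) = 1 / (1 + 10^+1.97 + 10^+0.71)
   = 1 / (1 + 93.325 + 5.1286) = 1/99.454 = 0.01005
[CO2*] = α₀ × DIC = 0.01005 × 2.09 = 0.0210 mmol/kg

[CO2*] = 0.0210 mmol/kg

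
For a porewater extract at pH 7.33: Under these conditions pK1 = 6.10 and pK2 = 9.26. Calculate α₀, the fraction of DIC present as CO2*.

α₀ = 1 / (1 + K1/[H⁺] + K1K2/[H⁺]²) = 1 / (1 + 10^+1.23 + 10^-0.70)
   = 1 / (1 + 16.982 + 0.19953) = 1/18.182 = 0.05500

α₀ = 0.0550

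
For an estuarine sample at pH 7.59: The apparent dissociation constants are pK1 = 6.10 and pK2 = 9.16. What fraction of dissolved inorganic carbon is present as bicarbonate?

α₁ = 1 / (1 + [H⁺]/K1 + K2/[H⁺]) = 1 / (1 + 10^-1.49 + 10^-1.57)
   = 1 / (1 + 0.032359 + 0.026915) = 1/1.0593 = 0.9440

α₁ = 0.944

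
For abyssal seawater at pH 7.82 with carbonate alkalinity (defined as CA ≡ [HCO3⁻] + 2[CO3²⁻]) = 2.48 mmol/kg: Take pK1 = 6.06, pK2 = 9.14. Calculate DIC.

DIC = 2.41 mmol/kg

CA = [HCO3⁻] + 2[CO3²⁻] = (α₁ + 2α₂)·DIC
At pH 7.82: [H⁺]/K1 = 10^-1.76 = 0.017378, K2/[H⁺] = 10^-1.32 = 0.047863
α₁ = 1/(1 + 0.017378 + 0.047863) = 1/1.0652 = 0.9388; α₂ = α₁·K2/[H⁺] = 0.04493
α₁ + 2α₂ = 1.0286
DIC = CA / (α₁ + 2α₂) = 2.48 / 1.0286 = 2.41 mmol/kg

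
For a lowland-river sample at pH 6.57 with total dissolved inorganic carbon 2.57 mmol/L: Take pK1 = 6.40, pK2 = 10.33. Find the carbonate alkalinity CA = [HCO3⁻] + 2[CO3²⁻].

CA = 1.53 mmol/L

CA = [HCO3⁻] + 2[CO3²⁻] = (α₁ + 2α₂)·DIC
At pH 6.57: [H⁺]/K1 = 10^-0.17 = 0.67608, K2/[H⁺] = 10^-3.76 = 0.00017378
α₁ = 1/(1 + 0.67608 + 0.00017378) = 1/1.6763 = 0.5966; α₂ = α₁·K2/[H⁺] = 0.0001037
α₁ + 2α₂ = 0.5968
CA = 0.5968 × 2.57 = 1.53 mmol/L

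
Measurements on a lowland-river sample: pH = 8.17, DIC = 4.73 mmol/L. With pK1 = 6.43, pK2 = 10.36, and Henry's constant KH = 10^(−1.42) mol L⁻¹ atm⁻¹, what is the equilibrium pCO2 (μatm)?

pCO2 = 2210 μatm

α₀ = 1 / (1 + K1/[H⁺] + K1K2/[H⁺]²) = 1 / (1 + 10^+1.74 + 10^-0.45)
   = 1 / (1 + 54.954 + 0.35481) = 1/56.309 = 0.01776
[CO2*] = α₀ × DIC = 0.01776 × 4.73 = 0.08400 mmol/L
pCO2 = [CO2*]/KH = 8.400×10^-5 / 3.802×10^-2 = 2210 μatm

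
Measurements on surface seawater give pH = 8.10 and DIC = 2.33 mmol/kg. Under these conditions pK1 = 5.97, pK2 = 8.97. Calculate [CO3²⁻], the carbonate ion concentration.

[CO3²⁻] = 0.275 mmol/kg

α₂ = 1 / (1 + [H⁺]/K2 + [H⁺]²/(K1K2)) = 1 / (1 + 10^+0.87 + 10^-1.26)
   = 1 / (1 + 7.4131 + 0.054954) = 1/8.4681 = 0.1181
[CO3²⁻] = α₂ × DIC = 0.1181 × 2.33 = 0.275 mmol/kg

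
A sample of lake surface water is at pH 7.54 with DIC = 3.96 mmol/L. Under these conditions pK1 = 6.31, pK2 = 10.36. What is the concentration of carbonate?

[CO3²⁻] = 5.65 μmol/L

α₂ = 1 / (1 + [H⁺]/K2 + [H⁺]²/(K1K2)) = 1 / (1 + 10^+2.82 + 10^+1.59)
   = 1 / (1 + 660.69 + 38.905) = 1/700.60 = 0.001427
[CO3²⁻] = α₂ × DIC = 0.001427 × 3.96 = 0.00565 mmol/L = 5.65 μmol/L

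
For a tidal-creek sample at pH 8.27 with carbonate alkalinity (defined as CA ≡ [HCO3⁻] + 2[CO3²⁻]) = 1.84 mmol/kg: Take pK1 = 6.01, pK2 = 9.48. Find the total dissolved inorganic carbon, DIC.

DIC = 1.75 mmol/kg

CA = [HCO3⁻] + 2[CO3²⁻] = (α₁ + 2α₂)·DIC
At pH 8.27: [H⁺]/K1 = 10^-2.26 = 0.0054954, K2/[H⁺] = 10^-1.21 = 0.061660
α₁ = 1/(1 + 0.0054954 + 0.061660) = 1/1.0672 = 0.9371; α₂ = α₁·K2/[H⁺] = 0.05778
α₁ + 2α₂ = 1.0526
DIC = CA / (α₁ + 2α₂) = 1.84 / 1.0526 = 1.75 mmol/kg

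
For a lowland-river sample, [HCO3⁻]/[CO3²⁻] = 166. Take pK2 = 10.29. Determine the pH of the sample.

From K2 = [H⁺][CO3²⁻]/[HCO3⁻]:  pH = pK2 − log₁₀([HCO3⁻]/[CO3²⁻])
log₁₀(166) = +2.220
pH = 10.29 − (+2.220) = 8.07

pH = 8.07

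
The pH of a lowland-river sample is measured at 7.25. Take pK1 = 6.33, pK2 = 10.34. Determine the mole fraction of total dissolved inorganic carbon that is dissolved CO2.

α₀ = 0.107

α₀ = 1 / (1 + K1/[H⁺] + K1K2/[H⁺]²) = 1 / (1 + 10^+0.92 + 10^-2.17)
   = 1 / (1 + 8.3176 + 0.0067608) = 1/9.3244 = 0.1072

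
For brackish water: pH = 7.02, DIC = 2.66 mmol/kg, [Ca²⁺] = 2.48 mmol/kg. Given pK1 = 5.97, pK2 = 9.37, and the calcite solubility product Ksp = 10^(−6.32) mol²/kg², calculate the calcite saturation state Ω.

α₂ = 1 / (1 + [H⁺]/K2 + [H⁺]²/(K1K2)) = 1 / (1 + 10^+2.35 + 10^+1.30)
   = 1 / (1 + 223.87 + 19.953) = 1/244.82 = 0.004085
[CO3²⁻] = α₂ × DIC = 0.004085 × 2.66 = 0.01086 mmol/kg = 10.86 μmol/kg
Ksp = 10^(−6.32) = 4.786×10^-7
Ω = [Ca²⁺][CO3²⁻]/Ksp = (2.48×10^-3)(1.086×10^-5) / 4.786×10^-7 = 0.0563

Ω = 0.0563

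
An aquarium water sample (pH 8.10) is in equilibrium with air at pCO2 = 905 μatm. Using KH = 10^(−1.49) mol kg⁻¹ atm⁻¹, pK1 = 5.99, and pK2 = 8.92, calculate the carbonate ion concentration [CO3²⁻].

[CO2*] = KH · pCO2 = 10^(−1.49) × 905×10^-6 = 2.929×10^-5 mol/kg
α₀ = 1/(1 + K1/[H⁺] + K1K2/[H⁺]²) = 1/(1 + 10^+2.11 + 10^+1.29) = 0.006697
DIC = [CO2*]/α₀ = 2.929×10^-5 / 0.006697 = 4.373 mmol/kg
[CO3²⁻] = α₂·DIC; α₂ = 0.1306, so [CO3²⁻] = 0.1306 × 4.373 = 0.571 mmol/kg

[CO3²⁻] = 0.571 mmol/kg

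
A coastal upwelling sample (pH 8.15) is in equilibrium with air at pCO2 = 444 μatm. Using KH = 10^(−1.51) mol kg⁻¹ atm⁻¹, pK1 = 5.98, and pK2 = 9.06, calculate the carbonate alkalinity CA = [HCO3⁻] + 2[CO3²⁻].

[CO2*] = KH · pCO2 = 10^(−1.51) × 444×10^-6 = 1.372×10^-5 mol/kg
α₀ = 1/(1 + K1/[H⁺] + K1K2/[H⁺]²) = 1/(1 + 10^+2.17 + 10^+1.26) = 0.005984
DIC = [CO2*]/α₀ = 1.372×10^-5 / 0.005984 = 2.293 mmol/kg
CA = (α₁ + 2α₂)·DIC = (0.8851 + 2×0.1089) × 2.293 = 2.53 mmol/kg

CA = 2.53 mmol/kg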